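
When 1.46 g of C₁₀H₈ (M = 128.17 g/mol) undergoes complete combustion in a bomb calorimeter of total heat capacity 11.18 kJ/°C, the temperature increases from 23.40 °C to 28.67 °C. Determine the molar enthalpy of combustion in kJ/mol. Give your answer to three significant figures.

ΔH = -5170 kJ/mol

ΔT = 28.67 − 23.40 = 5.27 °C
q_cal = C_cal × ΔT = 11.18 × 5.27 = 58.9186 kJ
n = 1.46 / 128.17 = 0.01139 mol
q_rxn = −q_cal = -58.9186 kJ
ΔH = -58.9186 / 0.01139 = -5173 kJ/mol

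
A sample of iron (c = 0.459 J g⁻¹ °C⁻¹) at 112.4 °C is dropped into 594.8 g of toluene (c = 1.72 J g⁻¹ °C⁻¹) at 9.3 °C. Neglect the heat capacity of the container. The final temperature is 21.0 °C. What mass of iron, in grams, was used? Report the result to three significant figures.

q_gained = (594.8 × 1.72) × (21.0 − 9.3) = 11970 J
q_lost = m × 0.459 × (112.4 − 21.0) = 41.9526 m
m = 11970 / 41.9526 = 285 g

m = 285 g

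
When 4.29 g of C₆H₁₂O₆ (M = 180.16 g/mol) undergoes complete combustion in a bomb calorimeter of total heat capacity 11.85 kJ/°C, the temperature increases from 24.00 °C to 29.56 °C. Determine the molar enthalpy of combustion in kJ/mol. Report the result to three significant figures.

ΔT = 29.56 − 24.00 = 5.56 °C
q_cal = C_cal × ΔT = 11.85 × 5.56 = 65.886 kJ
n = 4.29 / 180.16 = 0.02381 mol
q_rxn = −q_cal = -65.886 kJ
ΔH = -65.886 / 0.02381 = -2767 kJ/mol

ΔH = -2770 kJ/mol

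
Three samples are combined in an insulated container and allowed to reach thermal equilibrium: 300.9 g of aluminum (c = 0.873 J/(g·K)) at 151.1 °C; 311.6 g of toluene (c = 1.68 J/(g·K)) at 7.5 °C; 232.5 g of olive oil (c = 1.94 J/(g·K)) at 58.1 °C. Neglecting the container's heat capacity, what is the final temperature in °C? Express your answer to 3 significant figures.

T_f = 56.4 °C

Σ mᵢcᵢ(T − Tᵢ) = 0  ⇒  T = Σ mᵢcᵢTᵢ / Σ mᵢcᵢ
Σ mᵢcᵢ = 300.9×0.873 + 311.6×1.68 + 232.5×1.94 = 1237.2237
Σ mᵢcᵢTᵢ = 262.6857×151.1 + 523.488×7.5 + 451.05×58.1 = 69824
T = 69824 / 1237.2237 = 56.44 °C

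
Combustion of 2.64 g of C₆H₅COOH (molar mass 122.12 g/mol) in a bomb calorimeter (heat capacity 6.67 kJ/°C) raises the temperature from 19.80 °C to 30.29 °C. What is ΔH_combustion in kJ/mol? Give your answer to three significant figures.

ΔH = -3240 kJ/mol

ΔT = 30.29 − 19.80 = 10.49 °C
q_cal = C_cal × ΔT = 6.67 × 10.49 = 69.9683 kJ
n = 2.64 / 122.12 = 0.02162 mol
q_rxn = −q_cal = -69.9683 kJ
ΔH = -69.9683 / 0.02162 = -3236 kJ/mol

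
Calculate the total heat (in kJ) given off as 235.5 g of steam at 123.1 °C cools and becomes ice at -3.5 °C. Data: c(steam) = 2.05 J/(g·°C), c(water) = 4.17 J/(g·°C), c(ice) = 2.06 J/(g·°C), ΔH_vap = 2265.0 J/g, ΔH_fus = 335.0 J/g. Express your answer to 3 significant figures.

q1 (cool steam 123.1→100 °C): 235.5 × 2.05 × 23.1 = 11152 J
q2 (condense at 100 °C): 235.5 × 2265.0 = 533408 J
q3 (cool water 100→0 °C): 235.5 × 4.17 × 100.0 = 98204 J
q4 (freeze at 0 °C): 235.5 × 335.0 = 78893 J
q5 (cool ice 0→-3.5 °C): 235.5 × 2.06 × 3.5 = 1698 J
Total: 11152 + 533408 + 98204 + 78893 + 1698 = 723355 J = 723 kJ

q = 723 kJ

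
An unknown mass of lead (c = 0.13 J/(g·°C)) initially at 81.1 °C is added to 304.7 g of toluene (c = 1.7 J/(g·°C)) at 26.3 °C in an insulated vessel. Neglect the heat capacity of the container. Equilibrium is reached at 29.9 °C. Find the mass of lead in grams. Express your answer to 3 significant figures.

m = 280 g

q_gained = (304.7 × 1.7) × (29.9 − 26.3) = 1865 J
q_lost = m × 0.13 × (81.1 − 29.9) = 6.656 m
m = 1865 / 6.656 = 280 g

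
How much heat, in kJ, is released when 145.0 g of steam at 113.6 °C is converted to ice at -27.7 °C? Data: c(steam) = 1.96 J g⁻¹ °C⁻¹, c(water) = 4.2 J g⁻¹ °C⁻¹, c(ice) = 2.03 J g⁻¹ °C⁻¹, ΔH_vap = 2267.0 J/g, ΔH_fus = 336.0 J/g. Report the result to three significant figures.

q1 (cool steam 113.6→100 °C): 145.0 × 1.96 × 13.6 = 3865 J
q2 (condense at 100 °C): 145.0 × 2267.0 = 328715 J
q3 (cool water 100→0 °C): 145.0 × 4.2 × 100.0 = 60900 J
q4 (freeze at 0 °C): 145.0 × 336.0 = 48720 J
q5 (cool ice 0→-27.7 °C): 145.0 × 2.03 × 27.7 = 8153 J
Total: 3865 + 328715 + 60900 + 48720 + 8153 = 450353 J = 450 kJ

q = 450 kJ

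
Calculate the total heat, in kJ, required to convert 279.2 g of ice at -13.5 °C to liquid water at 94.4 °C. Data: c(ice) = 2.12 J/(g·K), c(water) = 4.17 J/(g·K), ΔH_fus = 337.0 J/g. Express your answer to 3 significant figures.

q = 212 kJ

q1 (heat ice -13.5→0.0 °C): 279.2 × 2.12 × 13.5 = 7991 J
q2 (melt at 0 °C): 279.2 × 337.0 = 94090 J
q3 (heat water 0.0→94.4 °C): 279.2 × 4.17 × 94.4 = 109907 J
Total: 7991 + 94090 + 109907 = 211988 J = 212 kJ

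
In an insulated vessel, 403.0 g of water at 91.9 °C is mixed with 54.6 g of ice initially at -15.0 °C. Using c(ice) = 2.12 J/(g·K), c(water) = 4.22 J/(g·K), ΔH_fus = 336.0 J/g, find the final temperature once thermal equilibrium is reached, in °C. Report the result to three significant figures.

T_f = 70.5 °C

Heat to bring ice to 0 °C and melt it: q₁ = 54.6×2.12×15.0 + 54.6×336.0 = 20082 J
Heat the water can supply cooling to 0 °C: 403.0×4.22×91.9 = 156291 J > q₁, so all ice melts.
Energy balance: 403.0×4.22×(91.9 − T) = 20082 + 54.6×4.22×(T − 0)
1700.66(91.9 − T) = 20082 + 230.412 T
156291 − 20082 = 1931.072 T
T = 136209 / 1931.072 = 70.54 °C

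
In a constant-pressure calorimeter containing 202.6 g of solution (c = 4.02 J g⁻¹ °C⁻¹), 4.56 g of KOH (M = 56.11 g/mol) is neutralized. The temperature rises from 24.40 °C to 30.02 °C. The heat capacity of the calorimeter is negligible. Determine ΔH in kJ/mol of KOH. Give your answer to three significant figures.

|ΔT| = |30.02 − 24.40| = 5.62 °C
|q_surr| = (202.6 × 4.02) × 5.62 = 814.452 × 5.62 = 4577 J
n(KOH) = 4.56 / 56.11 = 0.08127 mol
Temperature rose, so q_rxn = −|q_surr| = -4.577 kJ
ΔH = q_rxn / n = -56.32 kJ/mol

ΔH = -56.3 kJ/mol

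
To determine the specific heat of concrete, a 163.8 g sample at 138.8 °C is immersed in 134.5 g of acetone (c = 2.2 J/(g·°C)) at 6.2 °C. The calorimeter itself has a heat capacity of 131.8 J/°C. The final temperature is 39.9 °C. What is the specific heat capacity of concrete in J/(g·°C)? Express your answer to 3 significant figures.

q_gained = (134.5 × 2.2 + 131.8) × (39.9 − 6.2) = 14410 J
q_lost = 163.8 × c × (138.8 − 39.9) = 16199.82 c
Set equal: c = 14410 / 16199.82 = 0.890 J/(g·°C)

c = 0.890 J/(g·°C)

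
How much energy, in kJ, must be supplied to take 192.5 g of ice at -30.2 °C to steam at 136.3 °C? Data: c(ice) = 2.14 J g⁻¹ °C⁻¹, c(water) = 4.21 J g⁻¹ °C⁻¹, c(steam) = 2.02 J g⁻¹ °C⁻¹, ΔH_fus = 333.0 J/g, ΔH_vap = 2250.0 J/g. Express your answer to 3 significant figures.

q = 605 kJ

q1 (heat ice -30.2→0.0 °C): 192.5 × 2.14 × 30.2 = 12441 J
q2 (melt at 0 °C): 192.5 × 333.0 = 64103 J
q3 (heat water 0.0→100.0 °C): 192.5 × 4.21 × 100.0 = 81043 J
q4 (vaporize at 100 °C): 192.5 × 2250.0 = 433125 J
q5 (heat steam 100.0→136.3 °C): 192.5 × 2.02 × 36.3 = 14115 J
Total: 12441 + 64103 + 81043 + 433125 + 14115 = 604827 J = 605 kJ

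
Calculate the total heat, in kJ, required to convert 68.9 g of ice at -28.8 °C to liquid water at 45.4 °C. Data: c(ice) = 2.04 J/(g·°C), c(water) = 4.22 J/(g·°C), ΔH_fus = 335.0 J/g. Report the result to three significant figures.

q = 40.3 kJ

q1 (heat ice -28.8→0.0 °C): 68.9 × 2.04 × 28.8 = 4048 J
q2 (melt at 0 °C): 68.9 × 335.0 = 23082 J
q3 (heat water 0.0→45.4 °C): 68.9 × 4.22 × 45.4 = 13200 J
Total: 4048 + 23082 + 13200 = 40330 J = 40.3 kJ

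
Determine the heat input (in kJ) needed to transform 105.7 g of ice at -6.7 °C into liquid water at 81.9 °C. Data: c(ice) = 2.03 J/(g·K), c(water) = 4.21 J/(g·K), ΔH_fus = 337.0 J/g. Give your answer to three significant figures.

q1 (heat ice -6.7→0.0 °C): 105.7 × 2.03 × 6.7 = 1438 J
q2 (melt at 0 °C): 105.7 × 337.0 = 35621 J
q3 (heat water 0.0→81.9 °C): 105.7 × 4.21 × 81.9 = 36445 J
Total: 1438 + 35621 + 36445 = 73504 J = 73.5 kJ

q = 73.5 kJ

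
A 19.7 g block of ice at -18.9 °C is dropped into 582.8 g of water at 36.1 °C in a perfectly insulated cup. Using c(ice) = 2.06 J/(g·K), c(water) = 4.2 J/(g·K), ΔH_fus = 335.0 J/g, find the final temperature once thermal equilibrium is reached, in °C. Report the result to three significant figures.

Heat to bring ice to 0 °C and melt it: q₁ = 19.7×2.06×18.9 + 19.7×335.0 = 7366.5 J
Heat the water can supply cooling to 0 °C: 582.8×4.2×36.1 = 88364.1 J > q₁, so all ice melts.
Energy balance: 582.8×4.2×(36.1 − T) = 7366.5 + 19.7×4.2×(T − 0)
2447.76(36.1 − T) = 7366.5 + 82.74 T
88364.1 − 7366.5 = 2530.50 T
T = 80997.6 / 2530.50 = 32.01 °C

T_f = 32.0 °C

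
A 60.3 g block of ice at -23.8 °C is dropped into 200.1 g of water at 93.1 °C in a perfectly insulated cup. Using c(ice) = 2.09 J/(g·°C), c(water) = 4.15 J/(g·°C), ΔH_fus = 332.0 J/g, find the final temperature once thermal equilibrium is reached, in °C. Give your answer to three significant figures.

T_f = 50.2 °C

Heat to bring ice to 0 °C and melt it: q₁ = 60.3×2.09×23.8 + 60.3×332.0 = 23019 J
Heat the water can supply cooling to 0 °C: 200.1×4.15×93.1 = 77311.6 J > q₁, so all ice melts.
Energy balance: 200.1×4.15×(93.1 − T) = 23019 + 60.3×4.15×(T − 0)
830.415(93.1 − T) = 23019 + 250.245 T
77311.6 − 23019 = 1080.660 T
T = 54292.6 / 1080.660 = 50.24 °C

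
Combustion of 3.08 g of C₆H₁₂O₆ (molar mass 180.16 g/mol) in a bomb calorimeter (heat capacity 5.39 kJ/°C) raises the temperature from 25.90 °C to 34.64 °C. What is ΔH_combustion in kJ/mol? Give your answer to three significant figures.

ΔH = -2760 kJ/mol

ΔT = 34.64 − 25.90 = 8.74 °C
q_cal = C_cal × ΔT = 5.39 × 8.74 = 47.1086 kJ
n = 3.08 / 180.16 = 0.017096 mol
q_rxn = −q_cal = -47.1086 kJ
ΔH = -47.1086 / 0.017096 = -2756 kJ/mol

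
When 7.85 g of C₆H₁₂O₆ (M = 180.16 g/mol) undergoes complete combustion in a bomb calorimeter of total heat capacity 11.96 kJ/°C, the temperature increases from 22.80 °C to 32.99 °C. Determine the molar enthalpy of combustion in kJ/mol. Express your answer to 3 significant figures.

ΔH = -2800 kJ/mol

ΔT = 32.99 − 22.80 = 10.19 °C
q_cal = C_cal × ΔT = 11.96 × 10.19 = 121.8724 kJ
n = 7.85 / 180.16 = 0.04357 mol
q_rxn = −q_cal = -121.8724 kJ
ΔH = -121.8724 / 0.04357 = -2797 kJ/mol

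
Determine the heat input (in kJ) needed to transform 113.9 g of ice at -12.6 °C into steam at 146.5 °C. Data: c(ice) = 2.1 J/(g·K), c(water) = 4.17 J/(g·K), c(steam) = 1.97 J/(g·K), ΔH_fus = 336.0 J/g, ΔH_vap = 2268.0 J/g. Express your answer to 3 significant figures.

q = 358 kJ

q1 (heat ice -12.6→0.0 °C): 113.9 × 2.1 × 12.6 = 3014 J
q2 (melt at 0 °C): 113.9 × 336.0 = 38270 J
q3 (heat water 0.0→100.0 °C): 113.9 × 4.17 × 100.0 = 47496 J
q4 (vaporize at 100 °C): 113.9 × 2268.0 = 258325 J
q5 (heat steam 100.0→146.5 °C): 113.9 × 1.97 × 46.5 = 10434 J
Total: 3014 + 38270 + 47496 + 258325 + 10434 = 357539 J = 358 kJ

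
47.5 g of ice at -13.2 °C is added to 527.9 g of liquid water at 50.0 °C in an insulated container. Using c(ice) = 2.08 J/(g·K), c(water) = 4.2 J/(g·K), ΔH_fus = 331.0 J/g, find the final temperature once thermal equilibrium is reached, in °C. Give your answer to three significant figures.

T_f = 38.8 °C

Heat to bring ice to 0 °C and melt it: q₁ = 47.5×2.08×13.2 + 47.5×331.0 = 17027 J
Heat the water can supply cooling to 0 °C: 527.9×4.2×50.0 = 110859 J > q₁, so all ice melts.
Energy balance: 527.9×4.2×(50.0 − T) = 17027 + 47.5×4.2×(T − 0)
2217.18(50.0 − T) = 17027 + 199.5 T
110859 − 17027 = 2416.68 T
T = 93832 / 2416.68 = 38.83 °C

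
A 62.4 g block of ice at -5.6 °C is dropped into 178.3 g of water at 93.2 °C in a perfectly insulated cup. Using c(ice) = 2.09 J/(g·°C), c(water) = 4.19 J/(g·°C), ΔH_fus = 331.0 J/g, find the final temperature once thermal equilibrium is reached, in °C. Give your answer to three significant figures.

Heat to bring ice to 0 °C and melt it: q₁ = 62.4×2.09×5.6 + 62.4×331.0 = 21385 J
Heat the water can supply cooling to 0 °C: 178.3×4.19×93.2 = 69627.6 J > q₁, so all ice melts.
Energy balance: 178.3×4.19×(93.2 − T) = 21385 + 62.4×4.19×(T − 0)
747.077(93.2 − T) = 21385 + 261.456 T
69627.6 − 21385 = 1008.533 T
T = 48242.6 / 1008.533 = 47.83 °C

T_f = 47.8 °C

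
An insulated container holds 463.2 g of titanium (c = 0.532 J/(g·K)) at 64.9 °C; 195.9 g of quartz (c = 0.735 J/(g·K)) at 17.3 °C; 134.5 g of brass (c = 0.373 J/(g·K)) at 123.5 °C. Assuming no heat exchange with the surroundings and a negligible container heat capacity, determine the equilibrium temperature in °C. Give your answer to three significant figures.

Σ mᵢcᵢ(T − Tᵢ) = 0  ⇒  T = Σ mᵢcᵢTᵢ / Σ mᵢcᵢ
Σ mᵢcᵢ = 463.2×0.532 + 195.9×0.735 + 134.5×0.373 = 440.5774
Σ mᵢcᵢTᵢ = 246.4224×64.9 + 143.9865×17.3 + 50.1685×123.5 = 24680
T = 24680 / 440.5774 = 56.02 °C

T_f = 56.0 °C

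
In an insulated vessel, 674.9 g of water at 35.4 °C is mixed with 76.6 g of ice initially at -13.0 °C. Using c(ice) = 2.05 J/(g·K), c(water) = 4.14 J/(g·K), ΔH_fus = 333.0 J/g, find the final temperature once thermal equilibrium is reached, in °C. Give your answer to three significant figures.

T_f = 22.9 °C

Heat to bring ice to 0 °C and melt it: q₁ = 76.6×2.05×13.0 + 76.6×333.0 = 27549 J
Heat the water can supply cooling to 0 °C: 674.9×4.14×35.4 = 98910.6 J > q₁, so all ice melts.
Energy balance: 674.9×4.14×(35.4 − T) = 27549 + 76.6×4.14×(T − 0)
2794.086(35.4 − T) = 27549 + 317.124 T
98910.6 − 27549 = 3111.210 T
T = 71361.6 / 3111.210 = 22.94 °C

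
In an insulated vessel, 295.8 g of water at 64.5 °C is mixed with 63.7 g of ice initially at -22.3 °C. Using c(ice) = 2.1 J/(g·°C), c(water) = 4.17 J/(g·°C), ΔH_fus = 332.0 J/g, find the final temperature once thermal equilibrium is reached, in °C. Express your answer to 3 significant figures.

T_f = 37.0 °C

Heat to bring ice to 0 °C and melt it: q₁ = 63.7×2.1×22.3 + 63.7×332.0 = 24131 J
Heat the water can supply cooling to 0 °C: 295.8×4.17×64.5 = 79559.8 J > q₁, so all ice melts.
Energy balance: 295.8×4.17×(64.5 − T) = 24131 + 63.7×4.17×(T − 0)
1233.486(64.5 − T) = 24131 + 265.629 T
79559.8 − 24131 = 1499.115 T
T = 55428.8 / 1499.115 = 36.97 °C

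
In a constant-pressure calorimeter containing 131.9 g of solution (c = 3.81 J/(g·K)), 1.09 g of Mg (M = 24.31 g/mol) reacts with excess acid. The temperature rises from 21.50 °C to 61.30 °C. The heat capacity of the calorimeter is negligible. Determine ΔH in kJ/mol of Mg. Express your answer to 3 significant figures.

|ΔT| = |61.30 − 21.50| = 39.80 °C
|q_surr| = (131.9 × 3.81) × 39.80 = 502.539 × 39.80 = 20000 J
n(Mg) = 1.09 / 24.31 = 0.04484 mol
Temperature rose, so q_rxn = −|q_surr| = -20.00 kJ
ΔH = q_rxn / n = -446.0 kJ/mol

ΔH = -446 kJ/mol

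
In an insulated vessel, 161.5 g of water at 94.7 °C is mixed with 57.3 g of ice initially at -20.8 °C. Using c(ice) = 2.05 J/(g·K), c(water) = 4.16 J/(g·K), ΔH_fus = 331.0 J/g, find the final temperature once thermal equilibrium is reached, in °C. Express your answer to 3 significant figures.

T_f = 46.4 °C

Heat to bring ice to 0 °C and melt it: q₁ = 57.3×2.05×20.8 + 57.3×331.0 = 21410 J
Heat the water can supply cooling to 0 °C: 161.5×4.16×94.7 = 63623.2 J > q₁, so all ice melts.
Energy balance: 161.5×4.16×(94.7 − T) = 21410 + 57.3×4.16×(T − 0)
671.84(94.7 − T) = 21410 + 238.368 T
63623.2 − 21410 = 910.208 T
T = 42213.2 / 910.208 = 46.38 °C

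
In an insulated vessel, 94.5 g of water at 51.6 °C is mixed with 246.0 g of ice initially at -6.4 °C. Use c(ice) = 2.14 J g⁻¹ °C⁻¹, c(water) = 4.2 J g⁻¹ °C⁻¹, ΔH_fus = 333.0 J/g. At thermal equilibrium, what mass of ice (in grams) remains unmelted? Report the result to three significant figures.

Heat to warm all ice to 0 °C: 246.0×2.14×6.4 = 3369.2 J
Heat released by water cooling to 0 °C: 94.5×4.2×51.6 = 20480 J
20480 J < 3369.2 + 246.0×333.0 = 85287.2 J, so not all ice melts; final T = 0 °C.
Heat left for melting: 20480 − 3369.2 = 17110.8 J
Mass melted = 17110.8 / 333.0 = 51.38 g
Ice remaining = 246.0 − 51.38 = 194.62 g

m_ice remaining = 195 g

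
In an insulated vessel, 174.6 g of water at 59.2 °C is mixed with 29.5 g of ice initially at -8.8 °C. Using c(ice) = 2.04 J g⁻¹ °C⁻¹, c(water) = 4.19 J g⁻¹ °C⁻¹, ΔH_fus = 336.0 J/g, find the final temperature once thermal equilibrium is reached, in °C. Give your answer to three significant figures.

Heat to bring ice to 0 °C and melt it: q₁ = 29.5×2.04×8.8 + 29.5×336.0 = 10442 J
Heat the water can supply cooling to 0 °C: 174.6×4.19×59.2 = 43309.2 J > q₁, so all ice melts.
Energy balance: 174.6×4.19×(59.2 − T) = 10442 + 29.5×4.19×(T − 0)
731.574(59.2 − T) = 10442 + 123.605 T
43309.2 − 10442 = 855.179 T
T = 32867.2 / 855.179 = 38.43 °C

T_f = 38.4 °C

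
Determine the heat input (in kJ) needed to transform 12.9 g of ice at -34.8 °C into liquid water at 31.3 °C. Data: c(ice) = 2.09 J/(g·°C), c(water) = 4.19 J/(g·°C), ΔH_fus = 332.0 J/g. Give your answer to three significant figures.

q = 6.91 kJ

q1 (heat ice -34.8→0.0 °C): 12.9 × 2.09 × 34.8 = 938 J
q2 (melt at 0 °C): 12.9 × 332.0 = 4283 J
q3 (heat water 0.0→31.3 °C): 12.9 × 4.19 × 31.3 = 1692 J
Total: 938 + 4283 + 1692 = 6913 J = 6.91 kJ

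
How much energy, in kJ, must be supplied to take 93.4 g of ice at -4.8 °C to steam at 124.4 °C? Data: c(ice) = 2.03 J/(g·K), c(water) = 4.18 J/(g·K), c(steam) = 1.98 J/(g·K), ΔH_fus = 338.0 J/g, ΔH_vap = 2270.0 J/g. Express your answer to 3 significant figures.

q = 288 kJ

q1 (heat ice -4.8→0.0 °C): 93.4 × 2.03 × 4.8 = 910 J
q2 (melt at 0 °C): 93.4 × 338.0 = 31569 J
q3 (heat water 0.0→100.0 °C): 93.4 × 4.18 × 100.0 = 39041 J
q4 (vaporize at 100 °C): 93.4 × 2270.0 = 212018 J
q5 (heat steam 100.0→124.4 °C): 93.4 × 1.98 × 24.4 = 4512 J
Total: 910 + 31569 + 39041 + 212018 + 4512 = 288050 J = 288 kJ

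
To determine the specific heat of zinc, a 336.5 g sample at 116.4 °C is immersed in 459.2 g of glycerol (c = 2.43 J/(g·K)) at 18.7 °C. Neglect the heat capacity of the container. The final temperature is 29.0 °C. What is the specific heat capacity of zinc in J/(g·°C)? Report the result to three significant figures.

c = 0.391 J/(g·°C)

q_gained = (459.2 × 2.43) × (29.0 − 18.7) = 11490 J
q_lost = 336.5 × c × (116.4 − 29.0) = 29410.1 c
Set equal: c = 11490 / 29410.1 = 0.391 J/(g·°C)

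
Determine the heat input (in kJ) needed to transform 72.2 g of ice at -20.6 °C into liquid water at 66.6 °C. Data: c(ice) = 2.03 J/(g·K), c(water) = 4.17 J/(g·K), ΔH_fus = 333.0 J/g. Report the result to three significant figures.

q1 (heat ice -20.6→0.0 °C): 72.2 × 2.03 × 20.6 = 3019 J
q2 (melt at 0 °C): 72.2 × 333.0 = 24043 J
q3 (heat water 0.0→66.6 °C): 72.2 × 4.17 × 66.6 = 20052 J
Total: 3019 + 24043 + 20052 = 47114 J = 47.1 kJ

q = 47.1 kJ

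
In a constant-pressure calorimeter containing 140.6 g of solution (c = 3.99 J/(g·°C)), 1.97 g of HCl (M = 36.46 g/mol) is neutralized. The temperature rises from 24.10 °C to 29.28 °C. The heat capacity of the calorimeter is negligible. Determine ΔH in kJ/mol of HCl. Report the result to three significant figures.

|ΔT| = |29.28 − 24.10| = 5.18 °C
|q_surr| = (140.6 × 3.99) × 5.18 = 560.994 × 5.18 = 2906 J
n(HCl) = 1.97 / 36.46 = 0.05403 mol
Temperature rose, so q_rxn = −|q_surr| = -2.906 kJ
ΔH = q_rxn / n = -53.78 kJ/mol

ΔH = -53.8 kJ/mol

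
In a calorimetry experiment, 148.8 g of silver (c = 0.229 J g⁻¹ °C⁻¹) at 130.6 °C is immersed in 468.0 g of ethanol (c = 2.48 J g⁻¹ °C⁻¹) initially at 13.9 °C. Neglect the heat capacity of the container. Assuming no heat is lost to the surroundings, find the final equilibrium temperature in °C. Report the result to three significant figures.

T_f = 17.2 °C

Heat lost by silver = heat gained by ethanol.
(148.8)(0.229)(130.6 − T) = (468.0)(2.48)(T − 13.9)
34.0752 (130.6 − T) = 1160.64 (T − 13.9)
4450.2 − 34.0752 T = 1160.64 T − 16133
20583.2 = 1194.7152 T
T = 17.23 °C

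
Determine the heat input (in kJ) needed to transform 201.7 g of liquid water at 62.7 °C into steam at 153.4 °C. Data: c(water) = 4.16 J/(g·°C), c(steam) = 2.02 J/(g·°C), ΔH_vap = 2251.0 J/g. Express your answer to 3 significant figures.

q = 507 kJ

q1 (heat water 62.7→100.0 °C): 201.7 × 4.16 × 37.3 = 31297 J
q2 (vaporize at 100 °C): 201.7 × 2251.0 = 454027 J
q3 (heat steam 100.0→153.4 °C): 201.7 × 2.02 × 53.4 = 21757 J
Total: 31297 + 454027 + 21757 = 507081 J = 507 kJ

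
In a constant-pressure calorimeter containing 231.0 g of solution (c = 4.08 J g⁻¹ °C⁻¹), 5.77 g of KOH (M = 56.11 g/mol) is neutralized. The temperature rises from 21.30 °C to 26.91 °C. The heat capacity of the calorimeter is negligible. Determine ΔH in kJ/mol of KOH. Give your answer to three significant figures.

ΔH = -51.4 kJ/mol

|ΔT| = |26.91 − 21.30| = 5.61 °C
|q_surr| = (231.0 × 4.08) × 5.61 = 942.48 × 5.61 = 5287 J
n(KOH) = 5.77 / 56.11 = 0.1028 mol
Temperature rose, so q_rxn = −|q_surr| = -5.287 kJ
ΔH = q_rxn / n = -51.43 kJ/mol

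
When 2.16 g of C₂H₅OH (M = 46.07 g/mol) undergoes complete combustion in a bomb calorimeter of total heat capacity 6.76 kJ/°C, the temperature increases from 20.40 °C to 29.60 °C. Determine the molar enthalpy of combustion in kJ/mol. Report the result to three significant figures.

ΔH = -1330 kJ/mol

ΔT = 29.60 − 20.40 = 9.20 °C
q_cal = C_cal × ΔT = 6.76 × 9.20 = 62.192 kJ
n = 2.16 / 46.07 = 0.04689 mol
q_rxn = −q_cal = -62.192 kJ
ΔH = -62.192 / 0.04689 = -1326 kJ/mol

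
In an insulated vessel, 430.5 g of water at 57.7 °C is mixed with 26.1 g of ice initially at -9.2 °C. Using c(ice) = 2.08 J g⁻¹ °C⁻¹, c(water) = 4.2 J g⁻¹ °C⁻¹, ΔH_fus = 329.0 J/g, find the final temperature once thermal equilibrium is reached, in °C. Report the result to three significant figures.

T_f = 49.7 °C

Heat to bring ice to 0 °C and melt it: q₁ = 26.1×2.08×9.2 + 26.1×329.0 = 9086.3 J
Heat the water can supply cooling to 0 °C: 430.5×4.2×57.7 = 104327 J > q₁, so all ice melts.
Energy balance: 430.5×4.2×(57.7 − T) = 9086.3 + 26.1×4.2×(T − 0)
1808.1(57.7 − T) = 9086.3 + 109.62 T
104327 − 9086.3 = 1917.72 T
T = 95240.7 / 1917.72 = 49.66 °C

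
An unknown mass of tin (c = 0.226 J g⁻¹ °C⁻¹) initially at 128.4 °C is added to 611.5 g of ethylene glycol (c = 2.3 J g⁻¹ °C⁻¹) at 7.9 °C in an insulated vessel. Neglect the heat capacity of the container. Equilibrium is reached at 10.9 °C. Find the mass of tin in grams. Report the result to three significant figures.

q_gained = (611.5 × 2.3) × (10.9 − 7.9) = 4219 J
q_lost = m × 0.226 × (128.4 − 10.9) = 26.555 m
m = 4219 / 26.555 = 159 g

m = 159 g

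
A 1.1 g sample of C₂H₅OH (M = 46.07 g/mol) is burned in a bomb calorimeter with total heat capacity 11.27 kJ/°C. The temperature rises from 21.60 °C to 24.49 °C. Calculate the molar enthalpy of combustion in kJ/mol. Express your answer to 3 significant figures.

ΔH = -1360 kJ/mol

ΔT = 24.49 − 21.60 = 2.89 °C
q_cal = C_cal × ΔT = 11.27 × 2.89 = 32.5703 kJ
n = 1.1 / 46.07 = 0.02388 mol
q_rxn = −q_cal = -32.5703 kJ
ΔH = -32.5703 / 0.02388 = -1364 kJ/mol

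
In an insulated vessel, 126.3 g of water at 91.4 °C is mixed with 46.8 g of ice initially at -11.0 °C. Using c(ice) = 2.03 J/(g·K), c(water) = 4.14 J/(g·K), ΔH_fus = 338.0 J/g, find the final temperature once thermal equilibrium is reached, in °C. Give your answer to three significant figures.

Heat to bring ice to 0 °C and melt it: q₁ = 46.8×2.03×11.0 + 46.8×338.0 = 16863 J
Heat the water can supply cooling to 0 °C: 126.3×4.14×91.4 = 47791.4 J > q₁, so all ice melts.
Energy balance: 126.3×4.14×(91.4 − T) = 16863 + 46.8×4.14×(T − 0)
522.882(91.4 − T) = 16863 + 193.752 T
47791.4 − 16863 = 716.634 T
T = 30928.4 / 716.634 = 43.16 °C

T_f = 43.2 °C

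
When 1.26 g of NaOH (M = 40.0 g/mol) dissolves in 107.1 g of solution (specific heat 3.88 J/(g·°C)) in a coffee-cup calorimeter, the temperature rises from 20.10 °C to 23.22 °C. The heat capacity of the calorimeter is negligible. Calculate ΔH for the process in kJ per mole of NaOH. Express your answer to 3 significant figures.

ΔH = -41.2 kJ/mol

|ΔT| = |23.22 − 20.10| = 3.12 °C
|q_surr| = (107.1 × 3.88) × 3.12 = 415.548 × 3.12 = 1297 J
n(NaOH) = 1.26 / 40.0 = 0.03150 mol
Temperature rose, so q_rxn = −|q_surr| = -1.297 kJ
ΔH = q_rxn / n = -41.17 kJ/mol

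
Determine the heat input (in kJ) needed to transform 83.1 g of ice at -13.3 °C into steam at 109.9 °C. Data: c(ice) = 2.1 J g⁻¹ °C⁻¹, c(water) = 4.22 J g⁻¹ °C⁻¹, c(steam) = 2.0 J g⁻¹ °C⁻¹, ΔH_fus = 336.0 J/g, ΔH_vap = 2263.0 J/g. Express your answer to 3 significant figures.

q1 (heat ice -13.3→0.0 °C): 83.1 × 2.1 × 13.3 = 2321 J
q2 (melt at 0 °C): 83.1 × 336.0 = 27922 J
q3 (heat water 0.0→100.0 °C): 83.1 × 4.22 × 100.0 = 35068 J
q4 (vaporize at 100 °C): 83.1 × 2263.0 = 188055 J
q5 (heat steam 100.0→109.9 °C): 83.1 × 2.0 × 9.9 = 1645 J
Total: 2321 + 27922 + 35068 + 188055 + 1645 = 255011 J = 255 kJ

q = 255 kJ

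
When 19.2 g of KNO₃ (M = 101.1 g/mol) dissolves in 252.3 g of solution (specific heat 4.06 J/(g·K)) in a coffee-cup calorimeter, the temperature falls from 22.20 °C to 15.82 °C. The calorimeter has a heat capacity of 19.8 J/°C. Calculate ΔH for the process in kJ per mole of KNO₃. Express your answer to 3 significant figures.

|ΔT| = |15.82 − 22.20| = 6.38 °C
|q_surr| = (252.3 × 4.06 + 19.8) × 6.38 = 1044.138 × 6.38 = 6662 J
n(KNO₃) = 19.2 / 101.1 = 0.1899 mol
Temperature fell, so q_rxn = +|q_surr| = 6.662 kJ
ΔH = q_rxn / n = 35.08 kJ/mol

ΔH = 35.1 kJ/mol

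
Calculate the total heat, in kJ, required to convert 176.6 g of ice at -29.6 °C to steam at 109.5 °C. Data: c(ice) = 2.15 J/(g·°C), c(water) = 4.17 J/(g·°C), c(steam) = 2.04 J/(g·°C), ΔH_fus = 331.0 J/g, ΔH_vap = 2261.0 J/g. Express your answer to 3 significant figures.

q1 (heat ice -29.6→0.0 °C): 176.6 × 2.15 × 29.6 = 11239 J
q2 (melt at 0 °C): 176.6 × 331.0 = 58455 J
q3 (heat water 0.0→100.0 °C): 176.6 × 4.17 × 100.0 = 73642 J
q4 (vaporize at 100 °C): 176.6 × 2261.0 = 399293 J
q5 (heat steam 100.0→109.5 °C): 176.6 × 2.04 × 9.5 = 3423 J
Total: 11239 + 58455 + 73642 + 399293 + 3423 = 546052 J = 546 kJ

q = 546 kJ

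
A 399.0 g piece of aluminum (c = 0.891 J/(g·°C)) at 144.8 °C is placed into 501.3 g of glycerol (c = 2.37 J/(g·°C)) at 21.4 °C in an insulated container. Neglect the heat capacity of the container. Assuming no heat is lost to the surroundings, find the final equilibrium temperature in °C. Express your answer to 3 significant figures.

T_f = 49.8 °C

Heat lost by aluminum = heat gained by glycerol.
(399.0)(0.891)(144.8 − T) = (501.3)(2.37)(T − 21.4)
355.509 (144.8 − T) = 1188.081 (T − 21.4)
51478 − 355.509 T = 1188.081 T − 25425
76903 = 1543.590 T
T = 49.82 °C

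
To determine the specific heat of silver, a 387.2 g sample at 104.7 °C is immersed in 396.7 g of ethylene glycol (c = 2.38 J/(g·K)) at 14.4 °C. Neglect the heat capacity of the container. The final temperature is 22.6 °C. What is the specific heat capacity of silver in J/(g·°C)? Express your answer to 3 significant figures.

q_gained = (396.7 × 2.38) × (22.6 − 14.4) = 7742 J
q_lost = 387.2 × c × (104.7 − 22.6) = 31789.12 c
Set equal: c = 7742 / 31789.12 = 0.244 J/(g·°C)

c = 0.244 J/(g·°C)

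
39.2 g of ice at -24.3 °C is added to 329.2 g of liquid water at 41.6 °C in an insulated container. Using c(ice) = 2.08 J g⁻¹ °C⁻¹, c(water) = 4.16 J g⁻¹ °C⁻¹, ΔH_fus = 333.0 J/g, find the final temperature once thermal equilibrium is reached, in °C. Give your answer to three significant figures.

Heat to bring ice to 0 °C and melt it: q₁ = 39.2×2.08×24.3 + 39.2×333.0 = 15035 J
Heat the water can supply cooling to 0 °C: 329.2×4.16×41.6 = 56970.0 J > q₁, so all ice melts.
Energy balance: 329.2×4.16×(41.6 − T) = 15035 + 39.2×4.16×(T − 0)
1369.472(41.6 − T) = 15035 + 163.072 T
56970.0 − 15035 = 1532.544 T
T = 41935.0 / 1532.544 = 27.36 °C

T_f = 27.4 °C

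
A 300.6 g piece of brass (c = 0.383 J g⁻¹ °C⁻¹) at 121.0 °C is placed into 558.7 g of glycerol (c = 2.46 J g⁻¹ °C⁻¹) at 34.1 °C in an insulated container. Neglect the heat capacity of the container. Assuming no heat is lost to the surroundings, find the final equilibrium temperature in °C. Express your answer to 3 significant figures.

T_f = 40.8 °C

Heat lost by brass = heat gained by glycerol.
(300.6)(0.383)(121.0 − T) = (558.7)(2.46)(T − 34.1)
115.1298 (121.0 − T) = 1374.402 (T − 34.1)
13931 − 115.1298 T = 1374.402 T − 46867
60798 = 1489.5318 T
T = 40.82 °C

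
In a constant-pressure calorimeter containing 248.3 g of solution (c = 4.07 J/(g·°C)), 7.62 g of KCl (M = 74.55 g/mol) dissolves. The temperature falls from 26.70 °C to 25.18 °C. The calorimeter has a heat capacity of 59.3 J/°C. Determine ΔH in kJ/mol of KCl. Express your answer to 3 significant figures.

ΔH = 15.9 kJ/mol

|ΔT| = |25.18 − 26.70| = 1.52 °C
|q_surr| = (248.3 × 4.07 + 59.3) × 1.52 = 1069.881 × 1.52 = 1626 J
n(KCl) = 7.62 / 74.55 = 0.1022 mol
Temperature fell, so q_rxn = +|q_surr| = 1.626 kJ
ΔH = q_rxn / n = 15.91 kJ/mol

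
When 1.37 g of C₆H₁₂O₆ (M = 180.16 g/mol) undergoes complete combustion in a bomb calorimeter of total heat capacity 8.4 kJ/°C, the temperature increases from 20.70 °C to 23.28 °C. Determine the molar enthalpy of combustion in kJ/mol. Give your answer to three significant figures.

ΔT = 23.28 − 20.70 = 2.58 °C
q_cal = C_cal × ΔT = 8.4 × 2.58 = 21.672 kJ
n = 1.37 / 180.16 = 0.007604 mol
q_rxn = −q_cal = -21.672 kJ
ΔH = -21.672 / 0.007604 = -2850 kJ/mol

ΔH = -2850 kJ/mol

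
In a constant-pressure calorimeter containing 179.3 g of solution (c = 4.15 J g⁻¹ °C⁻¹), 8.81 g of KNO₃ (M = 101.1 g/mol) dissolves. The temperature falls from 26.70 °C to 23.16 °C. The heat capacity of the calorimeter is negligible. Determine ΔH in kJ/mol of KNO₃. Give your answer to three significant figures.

ΔH = 30.2 kJ/mol

|ΔT| = |23.16 − 26.70| = 3.54 °C
|q_surr| = (179.3 × 4.15) × 3.54 = 744.095 × 3.54 = 2634 J
n(KNO₃) = 8.81 / 101.1 = 0.08714 mol
Temperature fell, so q_rxn = +|q_surr| = 2.634 kJ
ΔH = q_rxn / n = 30.23 kJ/mol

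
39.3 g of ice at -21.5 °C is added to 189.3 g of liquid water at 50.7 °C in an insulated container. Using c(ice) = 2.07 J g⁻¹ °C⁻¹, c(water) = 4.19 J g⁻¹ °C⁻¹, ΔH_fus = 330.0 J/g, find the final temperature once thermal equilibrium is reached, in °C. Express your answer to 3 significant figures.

T_f = 26.6 °C

Heat to bring ice to 0 °C and melt it: q₁ = 39.3×2.07×21.5 + 39.3×330.0 = 14718 J
Heat the water can supply cooling to 0 °C: 189.3×4.19×50.7 = 40213.6 J > q₁, so all ice melts.
Energy balance: 189.3×4.19×(50.7 − T) = 14718 + 39.3×4.19×(T − 0)
793.167(50.7 − T) = 14718 + 164.667 T
40213.6 − 14718 = 957.834 T
T = 25495.6 / 957.834 = 26.62 °C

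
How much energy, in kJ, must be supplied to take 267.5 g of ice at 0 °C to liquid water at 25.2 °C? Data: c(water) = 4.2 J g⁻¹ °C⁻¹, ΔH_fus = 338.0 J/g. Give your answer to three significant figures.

q = 119 kJ

q1 (melt at 0 °C): 267.5 × 338.0 = 90415 J
q2 (heat water 0.0→25.2 °C): 267.5 × 4.2 × 25.2 = 28312 J
Total: 90415 + 28312 = 118727 J = 119 kJ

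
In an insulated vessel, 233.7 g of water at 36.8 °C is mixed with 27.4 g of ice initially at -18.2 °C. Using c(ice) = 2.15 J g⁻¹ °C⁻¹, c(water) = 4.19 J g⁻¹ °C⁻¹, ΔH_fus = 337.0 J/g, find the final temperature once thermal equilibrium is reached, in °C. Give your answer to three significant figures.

T_f = 23.5 °C

Heat to bring ice to 0 °C and melt it: q₁ = 27.4×2.15×18.2 + 27.4×337.0 = 10306 J
Heat the water can supply cooling to 0 °C: 233.7×4.19×36.8 = 36034.7 J > q₁, so all ice melts.
Energy balance: 233.7×4.19×(36.8 − T) = 10306 + 27.4×4.19×(T − 0)
979.203(36.8 − T) = 10306 + 114.806 T
36034.7 − 10306 = 1094.009 T
T = 25728.7 / 1094.009 = 23.52 °C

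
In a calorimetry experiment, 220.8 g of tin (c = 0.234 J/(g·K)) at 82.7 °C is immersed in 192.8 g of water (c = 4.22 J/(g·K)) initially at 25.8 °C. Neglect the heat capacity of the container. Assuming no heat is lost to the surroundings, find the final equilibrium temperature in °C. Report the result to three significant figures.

Heat lost by tin = heat gained by water.
(220.8)(0.234)(82.7 − T) = (192.8)(4.22)(T − 25.8)
51.6672 (82.7 − T) = 813.616 (T − 25.8)
4272.9 − 51.6672 T = 813.616 T − 20991
25263.9 = 865.2832 T
T = 29.20 °C

T_f = 29.2 °C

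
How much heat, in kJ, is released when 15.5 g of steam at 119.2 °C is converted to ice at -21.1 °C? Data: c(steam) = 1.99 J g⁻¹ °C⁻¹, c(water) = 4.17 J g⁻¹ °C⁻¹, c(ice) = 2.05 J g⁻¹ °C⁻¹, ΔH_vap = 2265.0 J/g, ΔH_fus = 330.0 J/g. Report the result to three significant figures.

q1 (cool steam 119.2→100 °C): 15.5 × 1.99 × 19.2 = 592 J
q2 (condense at 100 °C): 15.5 × 2265.0 = 35108 J
q3 (cool water 100→0 °C): 15.5 × 4.17 × 100.0 = 6464 J
q4 (freeze at 0 °C): 15.5 × 330.0 = 5115 J
q5 (cool ice 0→-21.1 °C): 15.5 × 2.05 × 21.1 = 670 J
Total: 592 + 35108 + 6464 + 5115 + 670 = 47949 J = 47.9 kJ

q = 47.9 kJ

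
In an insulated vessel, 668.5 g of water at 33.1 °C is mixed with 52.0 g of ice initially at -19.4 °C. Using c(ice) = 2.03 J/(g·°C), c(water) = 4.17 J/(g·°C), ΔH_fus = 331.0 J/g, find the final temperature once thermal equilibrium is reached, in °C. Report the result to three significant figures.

T_f = 24.3 °C

Heat to bring ice to 0 °C and melt it: q₁ = 52.0×2.03×19.4 + 52.0×331.0 = 19260 J
Heat the water can supply cooling to 0 °C: 668.5×4.17×33.1 = 92271.0 J > q₁, so all ice melts.
Energy balance: 668.5×4.17×(33.1 − T) = 19260 + 52.0×4.17×(T − 0)
2787.645(33.1 − T) = 19260 + 216.84 T
92271.0 − 19260 = 3004.485 T
T = 73011.0 / 3004.485 = 24.30 °C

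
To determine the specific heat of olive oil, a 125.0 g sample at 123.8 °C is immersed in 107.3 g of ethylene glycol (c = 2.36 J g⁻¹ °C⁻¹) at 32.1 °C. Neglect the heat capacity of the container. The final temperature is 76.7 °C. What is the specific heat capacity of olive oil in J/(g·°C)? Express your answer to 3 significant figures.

c = 1.92 J/(g·°C)

q_gained = (107.3 × 2.36) × (76.7 − 32.1) = 11290 J
q_lost = 125.0 × c × (123.8 − 76.7) = 5887.5 c
Set equal: c = 11290 / 5887.5 = 1.92 J/(g·°C)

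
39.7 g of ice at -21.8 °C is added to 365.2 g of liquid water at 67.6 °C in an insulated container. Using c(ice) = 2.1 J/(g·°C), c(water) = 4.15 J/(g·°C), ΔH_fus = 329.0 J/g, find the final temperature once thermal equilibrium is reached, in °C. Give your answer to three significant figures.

T_f = 52.1 °C

Heat to bring ice to 0 °C and melt it: q₁ = 39.7×2.1×21.8 + 39.7×329.0 = 14879 J
Heat the water can supply cooling to 0 °C: 365.2×4.15×67.6 = 102453 J > q₁, so all ice melts.
Energy balance: 365.2×4.15×(67.6 − T) = 14879 + 39.7×4.15×(T − 0)
1515.58(67.6 − T) = 14879 + 164.755 T
102453 − 14879 = 1680.335 T
T = 87574 / 1680.335 = 52.12 °C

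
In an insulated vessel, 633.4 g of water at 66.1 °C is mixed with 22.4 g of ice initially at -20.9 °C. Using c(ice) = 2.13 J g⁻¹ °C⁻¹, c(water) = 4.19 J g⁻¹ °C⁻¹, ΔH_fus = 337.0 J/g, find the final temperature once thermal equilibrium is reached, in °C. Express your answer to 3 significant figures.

T_f = 60.7 °C

Heat to bring ice to 0 °C and melt it: q₁ = 22.4×2.13×20.9 + 22.4×337.0 = 8546.0 J
Heat the water can supply cooling to 0 °C: 633.4×4.19×66.1 = 175426 J > q₁, so all ice melts.
Energy balance: 633.4×4.19×(66.1 − T) = 8546.0 + 22.4×4.19×(T − 0)
2653.946(66.1 − T) = 8546.0 + 93.856 T
175426 − 8546.0 = 2747.802 T
T = 166880.0 / 2747.802 = 60.73 °C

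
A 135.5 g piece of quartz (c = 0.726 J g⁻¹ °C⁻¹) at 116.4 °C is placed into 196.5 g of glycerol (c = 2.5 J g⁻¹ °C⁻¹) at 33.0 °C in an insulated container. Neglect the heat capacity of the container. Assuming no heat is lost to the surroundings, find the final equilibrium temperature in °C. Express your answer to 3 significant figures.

T_f = 46.9 °C

Heat lost by quartz = heat gained by glycerol.
(135.5)(0.726)(116.4 − T) = (196.5)(2.5)(T − 33.0)
98.373 (116.4 − T) = 491.25 (T − 33.0)
11451 − 98.373 T = 491.25 T − 16211
27662 = 589.623 T
T = 46.91 °C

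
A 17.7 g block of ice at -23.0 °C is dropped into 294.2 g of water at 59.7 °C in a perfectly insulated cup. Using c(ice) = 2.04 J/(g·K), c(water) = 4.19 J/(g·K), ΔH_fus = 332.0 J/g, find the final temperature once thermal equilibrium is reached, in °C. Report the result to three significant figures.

Heat to bring ice to 0 °C and melt it: q₁ = 17.7×2.04×23.0 + 17.7×332.0 = 6706.9 J
Heat the water can supply cooling to 0 °C: 294.2×4.19×59.7 = 73592.1 J > q₁, so all ice melts.
Energy balance: 294.2×4.19×(59.7 − T) = 6706.9 + 17.7×4.19×(T − 0)
1232.698(59.7 − T) = 6706.9 + 74.163 T
73592.1 − 6706.9 = 1306.861 T
T = 66885.2 / 1306.861 = 51.18 °C

T_f = 51.2 °C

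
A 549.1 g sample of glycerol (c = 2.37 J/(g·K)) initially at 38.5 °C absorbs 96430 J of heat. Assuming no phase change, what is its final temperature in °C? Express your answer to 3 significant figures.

ΔT = q / (m c) = 96430 / (549.1 × 2.37) = 74.10 °C
T_f = 38.5 + 74.10 = 112.60 °C

T_f = 113 °C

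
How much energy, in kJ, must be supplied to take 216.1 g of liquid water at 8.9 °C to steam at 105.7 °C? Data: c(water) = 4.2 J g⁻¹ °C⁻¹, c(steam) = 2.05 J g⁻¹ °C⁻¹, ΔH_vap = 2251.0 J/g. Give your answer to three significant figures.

q1 (heat water 8.9→100.0 °C): 216.1 × 4.2 × 91.1 = 82684 J
q2 (vaporize at 100 °C): 216.1 × 2251.0 = 486441 J
q3 (heat steam 100.0→105.7 °C): 216.1 × 2.05 × 5.7 = 2525 J
Total: 82684 + 486441 + 2525 = 571650 J = 572 kJ

q = 572 kJ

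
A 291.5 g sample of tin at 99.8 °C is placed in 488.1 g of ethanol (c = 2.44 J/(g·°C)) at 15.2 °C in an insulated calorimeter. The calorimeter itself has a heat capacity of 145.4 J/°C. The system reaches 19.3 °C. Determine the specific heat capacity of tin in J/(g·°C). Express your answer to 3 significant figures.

q_gained = (488.1 × 2.44 + 145.4) × (19.3 − 15.2) = 5479 J
q_lost = 291.5 × c × (99.8 − 19.3) = 23465.75 c
Set equal: c = 5479 / 23465.75 = 0.233 J/(g·°C)

c = 0.233 J/(g·°C)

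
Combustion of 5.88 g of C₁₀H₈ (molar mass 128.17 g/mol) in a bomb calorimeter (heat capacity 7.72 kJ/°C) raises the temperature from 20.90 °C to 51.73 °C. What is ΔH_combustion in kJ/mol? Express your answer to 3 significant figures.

ΔH = -5190 kJ/mol

ΔT = 51.73 − 20.90 = 30.83 °C
q_cal = C_cal × ΔT = 7.72 × 30.83 = 238.0076 kJ
n = 5.88 / 128.17 = 0.04588 mol
q_rxn = −q_cal = -238.0076 kJ
ΔH = -238.0076 / 0.04588 = -5188 kJ/mol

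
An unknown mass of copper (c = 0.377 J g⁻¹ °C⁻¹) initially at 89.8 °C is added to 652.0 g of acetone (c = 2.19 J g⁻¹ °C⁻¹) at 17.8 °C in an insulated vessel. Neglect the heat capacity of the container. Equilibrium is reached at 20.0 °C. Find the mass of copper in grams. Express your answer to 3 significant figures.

m = 119 g

q_gained = (652.0 × 2.19) × (20.0 − 17.8) = 3141 J
q_lost = m × 0.377 × (89.8 − 20.0) = 26.3146 m
m = 3141 / 26.3146 = 119 g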